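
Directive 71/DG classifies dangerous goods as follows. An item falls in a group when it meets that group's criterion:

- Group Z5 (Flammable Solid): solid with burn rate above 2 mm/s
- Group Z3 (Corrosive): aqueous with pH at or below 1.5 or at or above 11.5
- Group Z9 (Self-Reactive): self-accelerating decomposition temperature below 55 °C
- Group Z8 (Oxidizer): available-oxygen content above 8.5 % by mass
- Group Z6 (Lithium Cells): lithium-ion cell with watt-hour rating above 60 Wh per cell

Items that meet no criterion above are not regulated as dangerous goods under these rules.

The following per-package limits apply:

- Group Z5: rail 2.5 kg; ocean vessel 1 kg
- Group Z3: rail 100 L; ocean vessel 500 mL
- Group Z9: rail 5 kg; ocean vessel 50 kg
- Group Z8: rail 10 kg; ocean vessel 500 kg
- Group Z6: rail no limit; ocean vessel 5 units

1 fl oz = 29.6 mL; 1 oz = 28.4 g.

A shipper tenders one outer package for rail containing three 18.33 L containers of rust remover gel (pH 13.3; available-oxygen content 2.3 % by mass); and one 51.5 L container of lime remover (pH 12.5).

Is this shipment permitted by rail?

With pH 13.3 (≥ 11.5), the rust remover gel falls in Group Z3.
With pH 12.5 (≥ 11.5), the lime remover falls in Group Z3.
Total Group Z3: (three 18.33 L containers = 54.99 L) + 51.5 L = 106.49 L.
106.49 L > 100 L (rail limit, Group Z3) — over the limit.

No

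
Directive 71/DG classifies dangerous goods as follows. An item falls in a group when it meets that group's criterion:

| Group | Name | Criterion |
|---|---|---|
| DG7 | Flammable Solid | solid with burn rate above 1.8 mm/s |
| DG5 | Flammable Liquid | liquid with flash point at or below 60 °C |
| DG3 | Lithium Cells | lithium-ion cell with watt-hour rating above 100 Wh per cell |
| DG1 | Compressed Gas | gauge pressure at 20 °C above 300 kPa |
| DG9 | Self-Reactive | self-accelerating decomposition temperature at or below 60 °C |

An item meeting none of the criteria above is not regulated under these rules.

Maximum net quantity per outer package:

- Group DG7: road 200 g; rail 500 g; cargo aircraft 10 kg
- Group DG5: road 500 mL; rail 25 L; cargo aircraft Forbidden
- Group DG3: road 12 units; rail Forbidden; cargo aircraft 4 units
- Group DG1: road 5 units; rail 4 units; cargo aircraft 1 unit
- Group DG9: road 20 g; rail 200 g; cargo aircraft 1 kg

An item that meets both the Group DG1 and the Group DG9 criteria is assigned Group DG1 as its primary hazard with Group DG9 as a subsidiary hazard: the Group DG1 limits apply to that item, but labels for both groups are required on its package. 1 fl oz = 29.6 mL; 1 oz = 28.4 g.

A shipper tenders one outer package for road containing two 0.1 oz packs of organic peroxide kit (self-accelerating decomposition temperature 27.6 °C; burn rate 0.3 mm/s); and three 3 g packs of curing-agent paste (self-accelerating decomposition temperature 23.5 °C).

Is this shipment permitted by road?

Yes

With self-accelerating decomposition temperature 27.6 °C (≤ 60 °C), the organic peroxide kit falls in Group DG9.
Self-accelerating decomposition temperature 23.5 °C meets the Group DG9 criterion (Self-Reactive), so the curing-agent paste is Group DG9.
Group DG9 net quantity: (two 0.1 oz packs = 5.68 g) + (three 3 g packs = 9 g) = 14.68 g.
14.68 g ≤ 20 g (road limit, Group DG9) — within limit.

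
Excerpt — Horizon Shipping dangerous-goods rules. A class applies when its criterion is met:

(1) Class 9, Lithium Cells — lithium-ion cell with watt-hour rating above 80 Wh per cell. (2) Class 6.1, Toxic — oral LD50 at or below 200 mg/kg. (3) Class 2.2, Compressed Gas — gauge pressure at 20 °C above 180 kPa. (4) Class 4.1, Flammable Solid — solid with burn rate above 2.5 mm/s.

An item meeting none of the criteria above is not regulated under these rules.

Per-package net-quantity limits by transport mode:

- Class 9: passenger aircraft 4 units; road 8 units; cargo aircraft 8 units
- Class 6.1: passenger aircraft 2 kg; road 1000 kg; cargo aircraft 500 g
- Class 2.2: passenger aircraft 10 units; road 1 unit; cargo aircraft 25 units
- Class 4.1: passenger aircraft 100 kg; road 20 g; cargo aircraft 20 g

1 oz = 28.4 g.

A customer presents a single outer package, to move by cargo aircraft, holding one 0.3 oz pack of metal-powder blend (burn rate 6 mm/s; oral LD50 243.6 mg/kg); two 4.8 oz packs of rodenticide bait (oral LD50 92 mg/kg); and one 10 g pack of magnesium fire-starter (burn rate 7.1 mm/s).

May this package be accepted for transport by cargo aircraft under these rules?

Yes

Metal-powder blend: burn rate 6 mm/s > 2.5 mm/s → Class 4.1 (Flammable Solid).
Rodenticide bait: oral LD50 92 mg/kg ≤ 200 mg/kg → Class 6.1 (Toxic).
Burn rate 7.1 mm/s meets the Class 4.1 criterion (Flammable Solid), so the magnesium fire-starter is Class 4.1.
Total Class 4.1: (one 0.3 oz pack = 8.52 g) + 10 g = 18.52 g.
18.52 g is within the cargo aircraft limit of 20 g for Class 4.1.
Class 6.1 quantity: two 4.8 oz packs = 272.64 g.
That is within the Class 6.1 cargo aircraft limit of 500 g.
Every hazard class is within its cargo aircraft limit and no segregation rule is violated.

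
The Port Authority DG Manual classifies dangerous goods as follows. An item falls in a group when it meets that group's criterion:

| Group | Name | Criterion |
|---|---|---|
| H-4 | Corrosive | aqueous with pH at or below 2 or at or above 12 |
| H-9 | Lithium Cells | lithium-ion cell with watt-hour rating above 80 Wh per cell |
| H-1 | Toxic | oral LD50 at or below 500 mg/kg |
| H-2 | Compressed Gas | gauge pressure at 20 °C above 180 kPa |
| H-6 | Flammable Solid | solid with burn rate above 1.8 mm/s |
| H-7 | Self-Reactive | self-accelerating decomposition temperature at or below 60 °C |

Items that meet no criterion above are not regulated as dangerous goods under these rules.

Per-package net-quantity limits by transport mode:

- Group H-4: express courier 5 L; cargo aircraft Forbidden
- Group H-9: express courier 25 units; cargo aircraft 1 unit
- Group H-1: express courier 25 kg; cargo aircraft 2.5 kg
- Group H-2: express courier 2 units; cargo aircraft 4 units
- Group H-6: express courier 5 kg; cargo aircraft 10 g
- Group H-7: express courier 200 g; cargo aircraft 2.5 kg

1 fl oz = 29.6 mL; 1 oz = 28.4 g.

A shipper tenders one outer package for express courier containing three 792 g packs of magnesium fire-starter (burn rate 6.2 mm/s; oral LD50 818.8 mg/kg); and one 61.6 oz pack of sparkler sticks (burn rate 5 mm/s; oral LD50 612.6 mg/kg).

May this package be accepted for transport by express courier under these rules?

Magnesium fire-starter: burn rate 6.2 mm/s > 1.8 mm/s → Group H-6 (Flammable Solid).
Burn rate 5 mm/s meets the Group H-6 criterion (Flammable Solid), so the sparkler sticks are Group H-6.
Total Group H-6: (three 792 g packs = 2.376 kg) + (one 61.6 oz pack = 1749.44 g) = 4125.44 g.
That is within the Group H-6 express courier limit of 5 kg.

Yes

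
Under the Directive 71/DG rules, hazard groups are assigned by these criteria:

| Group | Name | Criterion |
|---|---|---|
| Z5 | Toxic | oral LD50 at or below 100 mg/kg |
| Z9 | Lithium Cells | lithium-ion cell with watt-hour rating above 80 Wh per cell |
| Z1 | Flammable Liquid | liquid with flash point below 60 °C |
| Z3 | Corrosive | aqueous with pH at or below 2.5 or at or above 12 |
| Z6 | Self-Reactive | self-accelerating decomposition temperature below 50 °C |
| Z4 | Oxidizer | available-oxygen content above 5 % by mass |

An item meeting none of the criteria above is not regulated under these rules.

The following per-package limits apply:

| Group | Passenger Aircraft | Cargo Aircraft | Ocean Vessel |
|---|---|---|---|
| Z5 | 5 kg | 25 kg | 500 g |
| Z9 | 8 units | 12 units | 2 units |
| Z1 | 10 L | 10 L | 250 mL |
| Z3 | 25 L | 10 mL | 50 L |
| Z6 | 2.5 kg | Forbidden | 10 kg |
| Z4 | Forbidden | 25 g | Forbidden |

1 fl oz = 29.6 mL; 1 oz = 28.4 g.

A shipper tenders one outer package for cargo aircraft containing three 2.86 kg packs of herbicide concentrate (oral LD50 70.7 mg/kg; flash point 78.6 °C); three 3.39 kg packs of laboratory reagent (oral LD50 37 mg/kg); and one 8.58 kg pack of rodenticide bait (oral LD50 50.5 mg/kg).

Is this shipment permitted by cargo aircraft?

Herbicide concentrate: oral LD50 70.7 mg/kg ≤ 100 mg/kg → Group Z5 (Toxic).
Laboratory reagent: oral LD50 37 mg/kg ≤ 100 mg/kg → Group Z5 (Toxic).
Oral LD50 50.5 mg/kg meets the Group Z5 criterion (Toxic), so the rodenticide bait is Group Z5.
Group Z5 net quantity: (three 2.86 kg packs = 8.58 kg) + (three 3.39 kg packs = 10.17 kg) + 8.58 kg = 27.33 kg.
27.33 kg > 25 kg (cargo aircraft limit, Group Z5) — over the limit.

No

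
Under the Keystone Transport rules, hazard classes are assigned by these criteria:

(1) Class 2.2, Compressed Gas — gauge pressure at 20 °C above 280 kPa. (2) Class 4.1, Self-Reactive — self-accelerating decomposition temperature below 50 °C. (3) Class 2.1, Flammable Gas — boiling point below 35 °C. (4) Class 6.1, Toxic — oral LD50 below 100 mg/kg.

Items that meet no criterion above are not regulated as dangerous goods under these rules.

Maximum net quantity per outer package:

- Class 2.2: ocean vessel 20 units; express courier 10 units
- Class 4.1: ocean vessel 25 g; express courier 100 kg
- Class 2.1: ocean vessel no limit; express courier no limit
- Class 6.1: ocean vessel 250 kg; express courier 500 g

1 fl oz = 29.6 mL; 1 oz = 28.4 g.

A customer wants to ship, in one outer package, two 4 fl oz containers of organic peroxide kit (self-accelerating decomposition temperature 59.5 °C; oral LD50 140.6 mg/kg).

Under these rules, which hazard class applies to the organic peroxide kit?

Not regulated

self-accelerating decomposition temperature 59.5 °C is not below 50 °C, so Class 4.1 does not apply.
oral LD50 140.6 mg/kg is not below 100 mg/kg, so Class 6.1 does not apply.
No criterion is met, so the item is not regulated.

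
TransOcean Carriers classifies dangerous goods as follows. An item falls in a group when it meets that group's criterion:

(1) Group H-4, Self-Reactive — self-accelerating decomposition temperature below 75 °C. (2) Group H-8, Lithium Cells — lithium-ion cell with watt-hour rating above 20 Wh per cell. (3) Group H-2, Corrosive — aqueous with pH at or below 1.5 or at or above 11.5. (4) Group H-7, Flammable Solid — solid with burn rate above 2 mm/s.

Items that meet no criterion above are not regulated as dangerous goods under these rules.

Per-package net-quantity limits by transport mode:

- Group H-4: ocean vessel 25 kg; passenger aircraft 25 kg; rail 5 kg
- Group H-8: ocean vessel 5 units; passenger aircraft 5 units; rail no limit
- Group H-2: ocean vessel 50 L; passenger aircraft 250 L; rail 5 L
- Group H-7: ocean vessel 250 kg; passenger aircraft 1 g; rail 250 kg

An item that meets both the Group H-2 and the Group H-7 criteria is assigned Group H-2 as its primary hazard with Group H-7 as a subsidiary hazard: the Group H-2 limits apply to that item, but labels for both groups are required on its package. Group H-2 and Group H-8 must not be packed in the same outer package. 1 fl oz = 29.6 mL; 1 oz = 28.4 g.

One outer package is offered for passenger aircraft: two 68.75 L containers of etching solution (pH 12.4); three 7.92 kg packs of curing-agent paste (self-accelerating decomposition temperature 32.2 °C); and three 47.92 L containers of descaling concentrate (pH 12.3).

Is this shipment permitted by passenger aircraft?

The etching solution has pH 12.4, which is ≥ 11.5, so it is Group H-2 (Corrosive).
The curing-agent paste has self-accelerating decomposition temperature 32.2 °C, which is < 75 °C, so it is Group H-4 (Self-Reactive).
With pH 12.3 (≥ 11.5), the descaling concentrate falls in Group H-2.
Group H-2 net quantity: (two 68.75 L containers = 137.5 L) + (three 47.92 L containers = 143.76 L) = 281.26 L.
281.26 L > 250 L (passenger aircraft limit, Group H-2) — over the limit.
Group H-4 quantity: three 7.92 kg packs = 23.76 kg.
That is within the Group H-4 passenger aircraft limit of 25 kg.
The segregation rule (Group H-2 with Group H-8) does not apply to Group H-2 with Group H-4.

No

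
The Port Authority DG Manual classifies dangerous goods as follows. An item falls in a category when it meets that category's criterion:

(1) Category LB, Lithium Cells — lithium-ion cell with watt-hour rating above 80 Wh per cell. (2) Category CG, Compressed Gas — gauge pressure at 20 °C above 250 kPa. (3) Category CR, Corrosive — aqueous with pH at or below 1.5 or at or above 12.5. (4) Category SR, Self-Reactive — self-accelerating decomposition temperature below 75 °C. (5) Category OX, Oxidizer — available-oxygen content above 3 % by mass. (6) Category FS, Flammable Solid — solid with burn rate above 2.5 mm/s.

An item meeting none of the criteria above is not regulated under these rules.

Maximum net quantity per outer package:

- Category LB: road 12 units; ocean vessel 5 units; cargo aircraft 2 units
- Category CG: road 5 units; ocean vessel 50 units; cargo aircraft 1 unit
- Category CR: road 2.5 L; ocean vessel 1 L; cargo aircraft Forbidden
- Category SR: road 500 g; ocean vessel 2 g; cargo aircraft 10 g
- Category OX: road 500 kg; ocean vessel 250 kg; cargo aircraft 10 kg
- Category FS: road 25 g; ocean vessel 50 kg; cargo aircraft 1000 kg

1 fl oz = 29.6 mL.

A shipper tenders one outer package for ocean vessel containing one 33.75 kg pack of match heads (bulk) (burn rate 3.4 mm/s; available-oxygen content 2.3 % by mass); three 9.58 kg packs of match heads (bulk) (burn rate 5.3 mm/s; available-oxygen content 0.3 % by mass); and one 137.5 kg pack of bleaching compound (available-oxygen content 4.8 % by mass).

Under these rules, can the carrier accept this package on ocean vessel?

With burn rate 3.4 mm/s (> 2.5 mm/s), the match heads (bulk) fall in Category FS.
The match heads (bulk) have burn rate 5.3 mm/s, which is > 2.5 mm/s, so they are Category FS (Flammable Solid).
With available-oxygen content 4.8 % by mass (> 3 % by mass), the bleaching compound falls in Category OX.
Category FS net quantity: 33.75 kg + (three 9.58 kg packs = 28.74 kg) = 62.49 kg.
62.49 kg > 50 kg (ocean vessel limit, Category FS) — over the limit.
Category OX quantity: 137.5 kg.
137.5 kg is within the ocean vessel limit of 250 kg for Category OX.

No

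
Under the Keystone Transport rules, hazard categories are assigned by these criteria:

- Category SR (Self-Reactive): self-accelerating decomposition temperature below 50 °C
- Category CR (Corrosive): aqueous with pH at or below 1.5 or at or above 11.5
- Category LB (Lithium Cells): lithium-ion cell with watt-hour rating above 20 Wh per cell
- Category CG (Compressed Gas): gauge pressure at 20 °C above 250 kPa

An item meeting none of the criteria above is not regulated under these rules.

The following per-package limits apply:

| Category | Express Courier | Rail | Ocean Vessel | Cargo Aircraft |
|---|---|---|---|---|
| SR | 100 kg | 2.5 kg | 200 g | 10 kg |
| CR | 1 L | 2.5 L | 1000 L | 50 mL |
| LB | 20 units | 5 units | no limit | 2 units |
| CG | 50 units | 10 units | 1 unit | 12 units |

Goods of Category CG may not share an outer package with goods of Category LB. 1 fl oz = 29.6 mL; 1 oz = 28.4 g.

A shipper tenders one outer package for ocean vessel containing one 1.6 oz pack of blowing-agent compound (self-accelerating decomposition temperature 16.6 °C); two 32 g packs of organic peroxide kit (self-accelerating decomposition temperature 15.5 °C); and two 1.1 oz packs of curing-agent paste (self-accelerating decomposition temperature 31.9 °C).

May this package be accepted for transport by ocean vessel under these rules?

The blowing-agent compound has self-accelerating decomposition temperature 16.6 °C, which is < 50 °C, so it is Category SR (Self-Reactive).
Self-accelerating decomposition temperature 15.5 °C meets the Category SR criterion (Self-Reactive), so the organic peroxide kit is Category SR.
Curing-agent paste: self-accelerating decomposition temperature 31.9 °C < 50 °C → Category SR (Self-Reactive).
Category SR net quantity: (one 1.6 oz pack = 45.44 g) + (two 32 g packs = 64 g) + (two 1.1 oz packs = 62.48 g) = 171.92 g.
That is within the Category SR ocean vessel limit of 200 g.

Yes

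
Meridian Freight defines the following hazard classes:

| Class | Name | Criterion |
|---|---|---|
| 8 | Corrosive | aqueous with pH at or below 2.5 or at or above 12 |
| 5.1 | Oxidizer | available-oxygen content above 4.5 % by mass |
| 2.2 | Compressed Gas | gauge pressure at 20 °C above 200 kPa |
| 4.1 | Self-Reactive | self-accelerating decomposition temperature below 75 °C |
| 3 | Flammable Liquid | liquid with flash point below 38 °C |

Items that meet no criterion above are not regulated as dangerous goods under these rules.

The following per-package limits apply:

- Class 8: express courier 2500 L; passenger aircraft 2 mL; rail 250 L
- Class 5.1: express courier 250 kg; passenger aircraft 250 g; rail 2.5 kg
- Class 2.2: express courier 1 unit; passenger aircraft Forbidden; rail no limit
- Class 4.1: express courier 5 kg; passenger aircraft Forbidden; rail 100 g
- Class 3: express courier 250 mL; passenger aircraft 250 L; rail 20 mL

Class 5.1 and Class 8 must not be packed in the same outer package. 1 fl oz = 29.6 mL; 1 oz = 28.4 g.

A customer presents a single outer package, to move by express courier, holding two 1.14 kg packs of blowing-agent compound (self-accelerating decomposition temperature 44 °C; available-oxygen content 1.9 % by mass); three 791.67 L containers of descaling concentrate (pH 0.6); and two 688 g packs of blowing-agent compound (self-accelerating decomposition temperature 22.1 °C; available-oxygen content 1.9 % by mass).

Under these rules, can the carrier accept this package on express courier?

Yes

With self-accelerating decomposition temperature 44 °C (< 75 °C), the blowing-agent compound falls in Class 4.1.
Descaling concentrate: pH 0.6 ≤ 2.5 → Class 8 (Corrosive).
Self-accelerating decomposition temperature 22.1 °C meets the Class 4.1 criterion (Self-Reactive), so the blowing-agent compound is Class 4.1.
Total Class 4.1: (two 1.14 kg packs = 2.28 kg) + (two 688 g packs = 1.376 kg) = 3.656 kg.
3.656 kg is within the express courier limit of 5 kg for Class 4.1.
Class 8 quantity: three 791.67 L containers = 2375.01 L.
That is within the Class 8 express courier limit of 2500 L.
The segregation rule (Class 5.1 with Class 8) does not apply to Class 4.1 with Class 8.
Every hazard class is within its express courier limit and no segregation rule is violated.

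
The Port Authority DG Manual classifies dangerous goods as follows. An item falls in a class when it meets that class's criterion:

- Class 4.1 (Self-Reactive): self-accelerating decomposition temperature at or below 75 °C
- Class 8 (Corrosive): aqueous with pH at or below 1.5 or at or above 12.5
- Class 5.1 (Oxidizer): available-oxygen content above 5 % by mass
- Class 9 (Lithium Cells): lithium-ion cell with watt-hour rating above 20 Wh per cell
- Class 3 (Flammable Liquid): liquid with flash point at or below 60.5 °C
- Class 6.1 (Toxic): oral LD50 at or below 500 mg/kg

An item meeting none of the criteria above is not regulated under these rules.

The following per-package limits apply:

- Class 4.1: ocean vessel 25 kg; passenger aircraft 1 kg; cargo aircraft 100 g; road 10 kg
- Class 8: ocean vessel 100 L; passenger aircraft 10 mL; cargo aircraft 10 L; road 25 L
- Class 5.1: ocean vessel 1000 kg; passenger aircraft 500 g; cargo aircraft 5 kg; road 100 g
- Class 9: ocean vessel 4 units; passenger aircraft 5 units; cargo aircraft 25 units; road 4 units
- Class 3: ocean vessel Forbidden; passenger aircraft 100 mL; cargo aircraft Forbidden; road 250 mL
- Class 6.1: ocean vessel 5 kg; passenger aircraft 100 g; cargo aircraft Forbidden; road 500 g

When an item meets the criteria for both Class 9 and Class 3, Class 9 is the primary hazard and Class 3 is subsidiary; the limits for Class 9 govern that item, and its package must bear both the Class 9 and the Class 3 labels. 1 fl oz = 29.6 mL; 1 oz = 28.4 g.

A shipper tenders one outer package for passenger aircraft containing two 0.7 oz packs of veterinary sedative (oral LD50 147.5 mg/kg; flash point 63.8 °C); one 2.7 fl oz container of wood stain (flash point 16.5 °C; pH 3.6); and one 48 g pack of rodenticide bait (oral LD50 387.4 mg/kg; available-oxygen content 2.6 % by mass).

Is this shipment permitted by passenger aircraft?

Yes

Veterinary sedative: oral LD50 147.5 mg/kg ≤ 500 mg/kg → Class 6.1 (Toxic).
Wood stain: flash point 16.5 °C ≤ 60.5 °C → Class 3 (Flammable Liquid).
With oral LD50 387.4 mg/kg (≤ 500 mg/kg), the rodenticide bait falls in Class 6.1.
Class 3 quantity: one 2.7 fl oz container = 79.92 mL.
79.92 mL is within the passenger aircraft limit of 100 mL for Class 3.
Total Class 6.1: (two 0.7 oz packs = 39.76 g) + 48 g = 87.76 g.
That is within the Class 6.1 passenger aircraft limit of 100 g.
Every hazard class is within its passenger aircraft limit and no segregation rule is violated.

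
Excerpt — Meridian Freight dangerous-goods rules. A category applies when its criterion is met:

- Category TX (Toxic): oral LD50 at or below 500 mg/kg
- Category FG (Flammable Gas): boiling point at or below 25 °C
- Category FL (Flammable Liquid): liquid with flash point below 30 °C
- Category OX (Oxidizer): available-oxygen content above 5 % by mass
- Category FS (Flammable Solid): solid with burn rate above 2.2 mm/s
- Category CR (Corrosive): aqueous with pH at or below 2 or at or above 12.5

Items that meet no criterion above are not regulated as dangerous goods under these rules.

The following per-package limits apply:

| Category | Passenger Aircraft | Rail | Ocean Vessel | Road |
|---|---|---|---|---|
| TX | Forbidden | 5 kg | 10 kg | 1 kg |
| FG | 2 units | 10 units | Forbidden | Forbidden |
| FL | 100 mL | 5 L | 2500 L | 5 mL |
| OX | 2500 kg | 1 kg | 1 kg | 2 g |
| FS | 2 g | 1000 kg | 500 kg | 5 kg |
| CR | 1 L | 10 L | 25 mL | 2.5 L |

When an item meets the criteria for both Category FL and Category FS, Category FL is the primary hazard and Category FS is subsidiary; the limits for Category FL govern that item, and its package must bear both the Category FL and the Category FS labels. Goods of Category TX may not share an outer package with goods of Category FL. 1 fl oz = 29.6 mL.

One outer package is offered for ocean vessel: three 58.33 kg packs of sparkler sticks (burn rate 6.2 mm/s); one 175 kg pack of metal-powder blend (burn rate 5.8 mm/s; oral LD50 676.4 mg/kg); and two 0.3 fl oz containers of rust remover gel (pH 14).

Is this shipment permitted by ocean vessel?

The sparkler sticks have burn rate 6.2 mm/s, which is > 2.2 mm/s, so they are Category FS (Flammable Solid).
Burn rate 5.8 mm/s meets the Category FS criterion (Flammable Solid), so the metal-powder blend is Category FS.
The rust remover gel has pH 14, which is ≥ 12.5, so it is Category CR (Corrosive).
Category FS net quantity: (three 58.33 kg packs = 174.99 kg) + 175 kg = 349.99 kg.
That is within the Category FS ocean vessel limit of 500 kg.
Category CR quantity: two 0.3 fl oz containers = 17.76 mL.
17.76 mL ≤ 25 mL (ocean vessel limit, Category CR) — within limit.
The segregation rule (Category TX with Category FL) does not apply to Category FS with Category CR.
Every hazard category is within its ocean vessel limit and no segregation rule is violated.

Yes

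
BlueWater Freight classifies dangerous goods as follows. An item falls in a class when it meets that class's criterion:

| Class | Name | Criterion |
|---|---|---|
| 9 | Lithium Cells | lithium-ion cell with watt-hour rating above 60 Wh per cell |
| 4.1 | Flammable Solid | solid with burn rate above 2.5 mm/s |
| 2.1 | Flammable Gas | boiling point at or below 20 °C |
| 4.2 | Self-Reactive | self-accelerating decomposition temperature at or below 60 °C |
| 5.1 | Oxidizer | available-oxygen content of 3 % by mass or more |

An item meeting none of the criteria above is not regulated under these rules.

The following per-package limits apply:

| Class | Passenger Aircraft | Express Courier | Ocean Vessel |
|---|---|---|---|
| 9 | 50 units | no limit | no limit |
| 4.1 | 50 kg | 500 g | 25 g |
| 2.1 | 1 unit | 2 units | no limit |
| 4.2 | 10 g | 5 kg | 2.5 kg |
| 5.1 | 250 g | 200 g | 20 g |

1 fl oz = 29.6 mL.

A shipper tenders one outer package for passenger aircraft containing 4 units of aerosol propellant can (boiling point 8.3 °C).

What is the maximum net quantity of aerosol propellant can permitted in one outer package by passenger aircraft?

1 unit

With boiling point 8.3 °C (≤ 20 °C), the aerosol propellant can falls in Class 2.1.
The passenger aircraft limit for Class 2.1 is 1 unit.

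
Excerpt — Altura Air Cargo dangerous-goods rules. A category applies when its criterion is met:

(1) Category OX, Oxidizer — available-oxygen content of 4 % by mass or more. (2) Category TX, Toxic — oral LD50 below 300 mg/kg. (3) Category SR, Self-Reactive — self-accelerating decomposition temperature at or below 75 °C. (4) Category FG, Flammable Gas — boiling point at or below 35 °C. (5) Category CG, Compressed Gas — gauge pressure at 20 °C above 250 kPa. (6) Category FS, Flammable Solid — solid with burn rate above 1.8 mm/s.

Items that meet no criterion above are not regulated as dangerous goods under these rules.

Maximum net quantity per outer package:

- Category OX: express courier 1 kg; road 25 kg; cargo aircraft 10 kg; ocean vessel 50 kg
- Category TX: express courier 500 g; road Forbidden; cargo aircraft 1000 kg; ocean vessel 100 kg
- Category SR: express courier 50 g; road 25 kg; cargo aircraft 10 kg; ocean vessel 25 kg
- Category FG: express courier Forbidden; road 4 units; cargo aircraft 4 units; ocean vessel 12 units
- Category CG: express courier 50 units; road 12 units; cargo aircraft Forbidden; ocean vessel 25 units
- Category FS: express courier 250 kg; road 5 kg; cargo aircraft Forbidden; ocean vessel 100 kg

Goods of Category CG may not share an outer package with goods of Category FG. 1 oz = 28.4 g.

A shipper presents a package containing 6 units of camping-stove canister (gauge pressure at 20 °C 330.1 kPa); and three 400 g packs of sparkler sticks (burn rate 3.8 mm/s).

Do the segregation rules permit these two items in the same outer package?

Yes

Gauge pressure at 20 °C 330.1 kPa meets the Category CG criterion (Compressed Gas), so the camping-stove canister is Category CG.
Sparkler sticks: burn rate 3.8 mm/s > 1.8 mm/s → Category FS (Flammable Solid).
No segregation rule bars Category CG with Category FS.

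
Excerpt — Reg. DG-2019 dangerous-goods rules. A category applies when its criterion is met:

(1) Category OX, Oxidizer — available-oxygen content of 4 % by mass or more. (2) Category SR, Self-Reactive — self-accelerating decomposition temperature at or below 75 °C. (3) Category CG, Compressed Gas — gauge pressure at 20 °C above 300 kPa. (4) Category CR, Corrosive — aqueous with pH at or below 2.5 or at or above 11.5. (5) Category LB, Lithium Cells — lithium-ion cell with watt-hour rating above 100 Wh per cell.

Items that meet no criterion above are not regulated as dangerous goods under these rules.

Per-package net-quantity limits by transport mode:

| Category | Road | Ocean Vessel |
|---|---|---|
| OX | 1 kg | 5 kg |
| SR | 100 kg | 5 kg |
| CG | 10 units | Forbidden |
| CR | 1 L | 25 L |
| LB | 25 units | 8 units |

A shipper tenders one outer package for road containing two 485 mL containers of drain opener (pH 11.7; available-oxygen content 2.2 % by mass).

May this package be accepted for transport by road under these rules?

Drain opener: pH 11.7 ≥ 11.5 → Category CR (Corrosive).
Category CR quantity: two 485 mL containers = 970 mL.
970 mL is within the road limit of 1 L for Category CR.

Yes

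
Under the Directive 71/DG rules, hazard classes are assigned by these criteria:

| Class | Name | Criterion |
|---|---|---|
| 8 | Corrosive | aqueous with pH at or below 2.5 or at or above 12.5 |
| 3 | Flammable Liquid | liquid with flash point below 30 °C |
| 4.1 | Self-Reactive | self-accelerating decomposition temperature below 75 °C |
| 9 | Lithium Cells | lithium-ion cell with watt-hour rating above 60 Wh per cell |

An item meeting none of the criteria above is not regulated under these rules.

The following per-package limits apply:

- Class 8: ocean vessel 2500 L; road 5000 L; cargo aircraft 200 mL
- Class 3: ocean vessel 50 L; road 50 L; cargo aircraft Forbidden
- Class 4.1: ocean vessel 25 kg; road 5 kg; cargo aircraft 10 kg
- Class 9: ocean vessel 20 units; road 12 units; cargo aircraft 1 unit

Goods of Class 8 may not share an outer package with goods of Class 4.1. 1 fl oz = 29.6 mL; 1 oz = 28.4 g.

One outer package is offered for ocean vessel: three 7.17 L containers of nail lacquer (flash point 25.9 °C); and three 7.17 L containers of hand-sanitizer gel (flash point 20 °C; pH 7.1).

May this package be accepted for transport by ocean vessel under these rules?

Nail lacquer: flash point 25.9 °C < 30 °C → Class 3 (Flammable Liquid).
Flash point 20 °C meets the Class 3 criterion (Flammable Liquid), so the hand-sanitizer gel is Class 3.
Total Class 3: (three 7.17 L containers = 21.51 L) + (three 7.17 L containers = 21.51 L) = 43.02 L.
43.02 L ≤ 50 L (ocean vessel limit, Class 3) — within limit.

Yes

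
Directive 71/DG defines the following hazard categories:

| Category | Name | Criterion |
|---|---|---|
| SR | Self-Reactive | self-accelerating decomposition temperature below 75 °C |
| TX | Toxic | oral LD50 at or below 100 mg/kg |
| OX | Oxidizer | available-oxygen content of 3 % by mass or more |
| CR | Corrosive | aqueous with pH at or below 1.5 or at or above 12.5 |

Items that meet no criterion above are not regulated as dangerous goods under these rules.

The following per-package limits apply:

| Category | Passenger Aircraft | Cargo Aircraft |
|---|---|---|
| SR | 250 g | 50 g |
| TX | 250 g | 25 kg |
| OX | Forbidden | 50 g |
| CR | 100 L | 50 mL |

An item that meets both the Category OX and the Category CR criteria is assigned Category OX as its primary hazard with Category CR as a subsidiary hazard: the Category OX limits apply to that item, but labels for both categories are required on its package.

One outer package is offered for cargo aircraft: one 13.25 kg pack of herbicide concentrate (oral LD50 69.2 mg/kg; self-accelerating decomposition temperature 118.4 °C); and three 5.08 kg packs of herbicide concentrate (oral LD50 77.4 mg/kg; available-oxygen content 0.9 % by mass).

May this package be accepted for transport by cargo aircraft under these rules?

No

With oral LD50 69.2 mg/kg (≤ 100 mg/kg), the herbicide concentrate falls in Category TX.
Oral LD50 77.4 mg/kg meets the Category TX criterion (Toxic), so the herbicide concentrate is Category TX.
Category TX net quantity: 13.25 kg + (three 5.08 kg packs = 15.24 kg) = 28.49 kg.
28.49 kg > 25 kg (cargo aircraft limit, Category TX) — over the limit.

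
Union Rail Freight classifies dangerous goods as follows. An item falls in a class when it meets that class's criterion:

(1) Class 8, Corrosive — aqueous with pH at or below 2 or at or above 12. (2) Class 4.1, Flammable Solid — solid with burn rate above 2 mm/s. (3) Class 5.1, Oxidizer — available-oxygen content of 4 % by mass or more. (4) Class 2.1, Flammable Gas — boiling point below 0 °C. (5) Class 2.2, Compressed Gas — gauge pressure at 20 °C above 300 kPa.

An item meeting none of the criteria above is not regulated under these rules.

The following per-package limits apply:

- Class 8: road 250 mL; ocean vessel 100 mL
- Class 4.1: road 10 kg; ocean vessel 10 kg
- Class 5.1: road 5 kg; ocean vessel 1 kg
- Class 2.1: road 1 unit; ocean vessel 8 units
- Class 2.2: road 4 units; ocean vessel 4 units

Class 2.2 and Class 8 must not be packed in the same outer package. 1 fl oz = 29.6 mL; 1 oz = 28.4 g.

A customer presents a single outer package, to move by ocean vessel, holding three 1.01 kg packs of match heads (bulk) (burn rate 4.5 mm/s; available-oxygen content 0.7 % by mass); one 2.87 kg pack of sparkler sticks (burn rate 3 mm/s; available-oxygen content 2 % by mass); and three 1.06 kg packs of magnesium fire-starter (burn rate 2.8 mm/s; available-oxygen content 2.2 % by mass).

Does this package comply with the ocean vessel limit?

Match heads (bulk): burn rate 4.5 mm/s > 2 mm/s → Class 4.1 (Flammable Solid).
Burn rate 3 mm/s meets the Class 4.1 criterion (Flammable Solid), so the sparkler sticks are Class 4.1.
Burn rate 2.8 mm/s meets the Class 4.1 criterion (Flammable Solid), so the magnesium fire-starter is Class 4.1.
Class 4.1 net quantity: (three 1.01 kg packs = 3.03 kg) + 2.87 kg + (three 1.06 kg packs = 3.18 kg) = 9.08 kg.
9.08 kg is within the ocean vessel limit of 10 kg for Class 4.1.

Yes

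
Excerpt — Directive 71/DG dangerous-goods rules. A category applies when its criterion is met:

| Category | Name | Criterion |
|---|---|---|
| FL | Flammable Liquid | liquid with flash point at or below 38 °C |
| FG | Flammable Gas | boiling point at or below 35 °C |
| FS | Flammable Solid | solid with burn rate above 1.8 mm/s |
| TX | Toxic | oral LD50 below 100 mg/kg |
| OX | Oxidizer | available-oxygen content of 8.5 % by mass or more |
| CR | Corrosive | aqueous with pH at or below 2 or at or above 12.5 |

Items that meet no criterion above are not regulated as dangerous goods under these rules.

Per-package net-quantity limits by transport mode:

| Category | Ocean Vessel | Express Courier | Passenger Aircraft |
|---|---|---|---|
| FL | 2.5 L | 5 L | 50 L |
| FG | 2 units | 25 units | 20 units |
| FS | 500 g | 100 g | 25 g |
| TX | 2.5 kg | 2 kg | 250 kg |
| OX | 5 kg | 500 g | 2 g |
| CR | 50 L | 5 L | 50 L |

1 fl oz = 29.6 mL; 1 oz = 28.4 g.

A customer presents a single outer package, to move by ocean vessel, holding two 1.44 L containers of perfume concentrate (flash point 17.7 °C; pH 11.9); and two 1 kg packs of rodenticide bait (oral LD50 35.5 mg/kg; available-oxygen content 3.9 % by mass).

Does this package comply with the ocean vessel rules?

No

With flash point 17.7 °C (≤ 38 °C), the perfume concentrate falls in Category FL.
The rodenticide bait has oral LD50 35.5 mg/kg, which is < 100 mg/kg, so it is Category TX (Toxic).
Category FL quantity: two 1.44 L containers = 2.88 L.
2.88 L exceeds the ocean vessel limit of 2.5 L for Category FL.
Category TX quantity: two 1 kg packs = 2 kg.
That is within the Category TX ocean vessel limit of 2.5 kg.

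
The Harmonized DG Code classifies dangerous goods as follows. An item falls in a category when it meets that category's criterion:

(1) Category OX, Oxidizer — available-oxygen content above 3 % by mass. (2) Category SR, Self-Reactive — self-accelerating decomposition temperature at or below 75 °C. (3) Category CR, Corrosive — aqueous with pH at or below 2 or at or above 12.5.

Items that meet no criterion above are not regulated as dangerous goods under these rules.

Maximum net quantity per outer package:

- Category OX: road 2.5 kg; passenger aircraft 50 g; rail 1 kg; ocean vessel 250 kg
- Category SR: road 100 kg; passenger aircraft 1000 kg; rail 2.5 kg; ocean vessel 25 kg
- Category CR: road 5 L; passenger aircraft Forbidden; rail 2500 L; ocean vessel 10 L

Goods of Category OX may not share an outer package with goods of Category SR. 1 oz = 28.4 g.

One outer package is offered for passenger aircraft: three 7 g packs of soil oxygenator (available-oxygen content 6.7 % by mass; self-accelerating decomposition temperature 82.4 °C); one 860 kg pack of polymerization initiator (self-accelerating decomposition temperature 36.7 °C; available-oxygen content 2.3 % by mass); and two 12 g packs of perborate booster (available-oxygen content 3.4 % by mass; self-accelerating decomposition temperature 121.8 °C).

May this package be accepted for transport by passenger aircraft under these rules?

No

With available-oxygen content 6.7 % by mass (> 3 % by mass), the soil oxygenator falls in Category OX.
The polymerization initiator has self-accelerating decomposition temperature 36.7 °C, which is ≤ 75 °C, so it is Category SR (Self-Reactive).
With available-oxygen content 3.4 % by mass (> 3 % by mass), the perborate booster falls in Category OX.
Category OX net quantity: (three 7 g packs = 21 g) + (two 12 g packs = 24 g) = 45 g.
45 g ≤ 50 g (passenger aircraft limit, Category OX) — within limit.
Category SR quantity: 860 kg.
860 kg is within the passenger aircraft limit of 1000 kg for Category SR.
Category OX and Category SR may not share an outer package.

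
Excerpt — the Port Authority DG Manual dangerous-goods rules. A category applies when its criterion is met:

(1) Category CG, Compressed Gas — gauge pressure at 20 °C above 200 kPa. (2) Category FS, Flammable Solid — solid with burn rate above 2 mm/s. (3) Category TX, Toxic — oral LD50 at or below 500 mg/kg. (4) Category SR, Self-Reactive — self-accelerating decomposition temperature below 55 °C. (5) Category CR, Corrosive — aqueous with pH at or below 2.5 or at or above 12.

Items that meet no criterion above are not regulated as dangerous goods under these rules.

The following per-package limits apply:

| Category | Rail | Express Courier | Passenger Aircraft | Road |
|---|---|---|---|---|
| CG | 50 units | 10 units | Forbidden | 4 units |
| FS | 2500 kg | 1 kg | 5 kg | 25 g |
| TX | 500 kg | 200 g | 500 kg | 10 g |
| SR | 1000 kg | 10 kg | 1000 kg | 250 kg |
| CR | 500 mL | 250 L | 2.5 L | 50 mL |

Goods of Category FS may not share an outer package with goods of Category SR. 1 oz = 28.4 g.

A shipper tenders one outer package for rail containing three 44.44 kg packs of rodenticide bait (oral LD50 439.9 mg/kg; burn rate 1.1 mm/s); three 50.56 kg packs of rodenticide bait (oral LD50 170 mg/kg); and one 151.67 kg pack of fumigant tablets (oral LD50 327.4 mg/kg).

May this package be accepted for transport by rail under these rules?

Yes

With oral LD50 439.9 mg/kg (≤ 500 mg/kg), the rodenticide bait falls in Category TX.
With oral LD50 170 mg/kg (≤ 500 mg/kg), the rodenticide bait falls in Category TX.
With oral LD50 327.4 mg/kg (≤ 500 mg/kg), the fumigant tablets fall in Category TX.
Category TX net quantity: (three 44.44 kg packs = 133.32 kg) + (three 50.56 kg packs = 151.68 kg) + 151.67 kg = 436.67 kg.
436.67 kg is within the rail limit of 500 kg for Category TX.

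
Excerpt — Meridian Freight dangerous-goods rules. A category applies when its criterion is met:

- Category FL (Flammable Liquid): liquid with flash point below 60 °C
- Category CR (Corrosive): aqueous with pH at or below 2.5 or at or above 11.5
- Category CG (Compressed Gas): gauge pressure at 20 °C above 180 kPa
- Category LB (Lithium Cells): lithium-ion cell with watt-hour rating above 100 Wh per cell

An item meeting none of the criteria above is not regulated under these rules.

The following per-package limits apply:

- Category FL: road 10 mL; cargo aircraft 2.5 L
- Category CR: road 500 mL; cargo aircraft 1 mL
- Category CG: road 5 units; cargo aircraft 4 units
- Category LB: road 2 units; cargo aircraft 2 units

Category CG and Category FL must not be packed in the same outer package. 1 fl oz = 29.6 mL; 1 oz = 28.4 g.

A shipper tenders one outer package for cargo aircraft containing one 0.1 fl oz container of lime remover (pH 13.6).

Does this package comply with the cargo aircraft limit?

The lime remover has pH 13.6, which is ≥ 11.5, so it is Category CR (Corrosive).
Category CR quantity: one 0.1 fl oz container = 2.96 mL.
2.96 mL exceeds the cargo aircraft limit of 1 mL for Category CR.

No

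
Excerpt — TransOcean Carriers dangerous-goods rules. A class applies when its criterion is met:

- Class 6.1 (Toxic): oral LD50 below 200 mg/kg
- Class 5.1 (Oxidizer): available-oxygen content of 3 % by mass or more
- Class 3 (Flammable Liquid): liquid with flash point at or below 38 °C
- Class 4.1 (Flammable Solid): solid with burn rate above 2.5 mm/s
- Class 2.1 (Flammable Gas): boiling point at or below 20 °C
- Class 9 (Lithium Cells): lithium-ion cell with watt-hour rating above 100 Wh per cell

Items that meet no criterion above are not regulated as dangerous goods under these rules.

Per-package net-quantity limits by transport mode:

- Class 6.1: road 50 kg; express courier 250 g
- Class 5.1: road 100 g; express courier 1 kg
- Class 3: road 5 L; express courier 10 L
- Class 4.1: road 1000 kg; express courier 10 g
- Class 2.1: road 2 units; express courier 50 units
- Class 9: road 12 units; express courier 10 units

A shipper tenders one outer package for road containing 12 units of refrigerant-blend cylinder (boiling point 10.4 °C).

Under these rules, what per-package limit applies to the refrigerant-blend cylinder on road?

2 units

Refrigerant-blend cylinder: boiling point 10.4 °C ≤ 20 °C → Class 2.1 (Flammable Gas).
The road limit for Class 2.1 is 2 units.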